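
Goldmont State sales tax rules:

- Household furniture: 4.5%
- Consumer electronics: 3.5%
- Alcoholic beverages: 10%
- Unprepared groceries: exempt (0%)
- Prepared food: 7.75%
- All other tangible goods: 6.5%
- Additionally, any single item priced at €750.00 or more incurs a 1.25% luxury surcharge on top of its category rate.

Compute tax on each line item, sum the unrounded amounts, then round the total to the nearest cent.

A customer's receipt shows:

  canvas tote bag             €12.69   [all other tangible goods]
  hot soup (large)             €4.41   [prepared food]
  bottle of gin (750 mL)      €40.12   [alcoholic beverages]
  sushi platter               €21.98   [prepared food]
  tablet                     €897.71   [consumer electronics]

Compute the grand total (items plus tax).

€1026.43

Canvas tote bag €12.69: all other tangible goods → 6.5% → €0.82485
Hot soup (large) €4.41: prepared food → 7.75% → €0.341775
Bottle of gin (750 mL) €40.12: alcoholic beverages → 10% → €4.012
Sushi platter €21.98: prepared food → 7.75% → €1.70345
Tablet €897.71: consumer electronics → 3.5% + 1.25% surcharge = 4.75% → €42.641225
Subtotal = €976.91; unrounded tax = €49.5233 → €49.52; total due = €1026.43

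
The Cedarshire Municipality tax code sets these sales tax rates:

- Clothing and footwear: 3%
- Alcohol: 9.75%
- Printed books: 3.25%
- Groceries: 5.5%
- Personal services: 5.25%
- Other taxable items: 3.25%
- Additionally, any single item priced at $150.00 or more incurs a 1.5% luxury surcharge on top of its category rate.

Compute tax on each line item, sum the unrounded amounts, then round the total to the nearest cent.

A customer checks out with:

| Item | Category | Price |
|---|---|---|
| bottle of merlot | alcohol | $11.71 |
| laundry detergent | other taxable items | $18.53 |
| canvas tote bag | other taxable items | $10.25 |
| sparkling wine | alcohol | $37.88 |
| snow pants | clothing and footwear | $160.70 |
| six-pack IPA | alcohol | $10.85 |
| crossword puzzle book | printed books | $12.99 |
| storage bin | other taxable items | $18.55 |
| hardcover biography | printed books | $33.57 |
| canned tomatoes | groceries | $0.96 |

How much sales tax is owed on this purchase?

$16.23

Bottle of merlot $11.71: alcohol → 9.75% → $1.141725
Laundry detergent $18.53: other taxable items → 3.25% → $0.602225
Canvas tote bag $10.25: other taxable items → 3.25% → $0.333125
Sparkling wine $37.88: alcohol → 9.75% → $3.6933
Snow pants $160.70: clothing and footwear → 3% + 1.5% surcharge = 4.5% → $7.2315
Six-pack IPA $10.85: alcohol → 9.75% → $1.057875
Crossword puzzle book $12.99: printed books → 3.25% → $0.422175
Storage bin $18.55: other taxable items → 3.25% → $0.602875
Hardcover biography $33.57: printed books → 3.25% → $1.091025
Canned tomatoes $0.96: groceries → 5.5% → $0.0528
Unrounded tax sum = $16.228625 → $16.23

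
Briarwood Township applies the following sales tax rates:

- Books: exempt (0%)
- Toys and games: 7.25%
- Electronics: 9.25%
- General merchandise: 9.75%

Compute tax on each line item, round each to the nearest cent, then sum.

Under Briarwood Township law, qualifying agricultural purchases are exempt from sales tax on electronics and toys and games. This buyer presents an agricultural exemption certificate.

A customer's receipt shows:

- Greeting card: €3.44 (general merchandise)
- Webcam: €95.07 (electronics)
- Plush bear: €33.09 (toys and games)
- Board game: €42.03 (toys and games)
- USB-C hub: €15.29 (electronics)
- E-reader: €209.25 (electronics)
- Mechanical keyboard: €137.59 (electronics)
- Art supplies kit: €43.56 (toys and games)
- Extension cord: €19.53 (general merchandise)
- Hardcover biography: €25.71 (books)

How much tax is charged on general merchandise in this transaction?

€2.24

Greeting card €3.44: general merchandise → 9.75% → €0.34
Extension cord €19.53: general merchandise → 9.75% → €1.90
Tax on general merchandise = €0.34 + €1.90 = €2.24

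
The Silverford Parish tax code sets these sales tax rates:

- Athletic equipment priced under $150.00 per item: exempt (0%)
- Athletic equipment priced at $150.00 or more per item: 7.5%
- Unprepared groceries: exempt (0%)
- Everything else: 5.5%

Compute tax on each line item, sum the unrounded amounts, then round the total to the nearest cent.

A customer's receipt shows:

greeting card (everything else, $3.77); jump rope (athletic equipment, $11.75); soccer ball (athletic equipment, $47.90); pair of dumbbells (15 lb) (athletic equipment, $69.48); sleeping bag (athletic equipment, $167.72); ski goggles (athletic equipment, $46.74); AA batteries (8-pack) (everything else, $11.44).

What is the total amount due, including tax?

Greeting card $3.77: everything else → 5.5% → $0.20735
Jump rope $11.75: athletic equipment, under $150.00 → 0% → $0.00
Soccer ball $47.90: athletic equipment, under $150.00 → 0% → $0.00
Pair of dumbbells (15 lb) $69.48: athletic equipment, under $150.00 → 0% → $0.00
Sleeping bag $167.72: athletic equipment, $150.00 or more → 7.5% → $12.579
Ski goggles $46.74: athletic equipment, under $150.00 → 0% → $0.00
AA batteries (8-pack) $11.44: everything else → 5.5% → $0.6292
Subtotal = $358.80; unrounded tax = $13.41555 → $13.42; total due = $372.22

$372.22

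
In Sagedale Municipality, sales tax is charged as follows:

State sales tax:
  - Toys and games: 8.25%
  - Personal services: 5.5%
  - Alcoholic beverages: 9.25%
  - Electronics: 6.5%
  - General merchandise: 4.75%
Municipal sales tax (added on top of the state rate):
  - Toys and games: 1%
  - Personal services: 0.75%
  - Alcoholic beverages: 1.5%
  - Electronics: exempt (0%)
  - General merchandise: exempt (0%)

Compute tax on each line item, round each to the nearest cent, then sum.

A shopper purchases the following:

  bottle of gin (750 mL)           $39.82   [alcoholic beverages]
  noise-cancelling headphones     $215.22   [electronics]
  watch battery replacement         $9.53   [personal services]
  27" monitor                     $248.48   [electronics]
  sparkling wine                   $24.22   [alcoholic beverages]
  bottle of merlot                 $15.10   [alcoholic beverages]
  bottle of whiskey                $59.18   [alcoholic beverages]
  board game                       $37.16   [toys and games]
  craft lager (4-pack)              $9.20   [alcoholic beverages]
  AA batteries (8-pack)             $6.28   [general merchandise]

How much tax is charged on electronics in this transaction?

$30.14

Noise-cancelling headphones $215.22: electronics → 6.5% + 0% municipal = 6.5% → $13.99
27" monitor $248.48: electronics → 6.5% + 0% municipal = 6.5% → $16.15
Tax on electronics = $13.99 + $16.15 = $30.14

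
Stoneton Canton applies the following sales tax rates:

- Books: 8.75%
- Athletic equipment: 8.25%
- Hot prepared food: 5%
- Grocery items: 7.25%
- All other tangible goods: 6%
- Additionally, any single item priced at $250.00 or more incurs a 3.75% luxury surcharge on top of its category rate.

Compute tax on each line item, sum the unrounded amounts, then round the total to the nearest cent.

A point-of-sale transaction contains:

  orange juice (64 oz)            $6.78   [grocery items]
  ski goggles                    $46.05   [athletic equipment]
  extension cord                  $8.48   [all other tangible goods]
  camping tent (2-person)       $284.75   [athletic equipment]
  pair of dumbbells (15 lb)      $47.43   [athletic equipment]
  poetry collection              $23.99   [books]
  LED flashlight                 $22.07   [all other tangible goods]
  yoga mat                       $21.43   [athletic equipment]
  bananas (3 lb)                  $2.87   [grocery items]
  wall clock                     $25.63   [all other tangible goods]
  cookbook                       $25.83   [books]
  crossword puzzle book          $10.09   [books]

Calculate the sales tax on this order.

Orange juice (64 oz) $6.78: grocery items → 7.25% → $0.49155
Ski goggles $46.05: athletic equipment → 8.25% → $3.799125
Extension cord $8.48: all other tangible goods → 6% → $0.5088
Camping tent (2-person) $284.75: athletic equipment → 8.25% + 3.75% surcharge = 12% → $34.17
Pair of dumbbells (15 lb) $47.43: athletic equipment → 8.25% → $3.912975
Poetry collection $23.99: books → 8.75% → $2.099125
LED flashlight $22.07: all other tangible goods → 6% → $1.3242
Yoga mat $21.43: athletic equipment → 8.25% → $1.767975
Bananas (3 lb) $2.87: grocery items → 7.25% → $0.208075
Wall clock $25.63: all other tangible goods → 6% → $1.5378
Cookbook $25.83: books → 8.75% → $2.260125
Crossword puzzle book $10.09: books → 8.75% → $0.882875
Unrounded tax sum = $52.962625 → $52.96

$52.96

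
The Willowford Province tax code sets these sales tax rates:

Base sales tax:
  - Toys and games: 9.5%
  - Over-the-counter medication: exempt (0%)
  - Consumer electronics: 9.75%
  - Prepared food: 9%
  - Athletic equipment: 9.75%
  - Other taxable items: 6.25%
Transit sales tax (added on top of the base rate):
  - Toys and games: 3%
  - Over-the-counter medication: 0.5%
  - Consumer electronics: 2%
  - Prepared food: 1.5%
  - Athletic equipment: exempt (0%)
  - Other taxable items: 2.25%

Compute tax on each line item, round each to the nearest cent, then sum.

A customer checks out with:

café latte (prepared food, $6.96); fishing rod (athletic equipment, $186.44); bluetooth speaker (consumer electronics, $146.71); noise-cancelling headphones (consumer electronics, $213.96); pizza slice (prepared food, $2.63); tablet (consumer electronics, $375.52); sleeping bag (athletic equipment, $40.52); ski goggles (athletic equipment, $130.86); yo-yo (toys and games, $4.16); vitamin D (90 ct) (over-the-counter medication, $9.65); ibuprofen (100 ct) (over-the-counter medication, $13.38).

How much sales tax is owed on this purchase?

$123.04

Café latte $6.96: prepared food → 9% + 1.5% transit = 10.5% → $0.73
Fishing rod $186.44: athletic equipment → 9.75% + 0% transit = 9.75% → $18.18
Bluetooth speaker $146.71: consumer electronics → 9.75% + 2% transit = 11.75% → $17.24
Noise-cancelling headphones $213.96: consumer electronics → 9.75% + 2% transit = 11.75% → $25.14
Pizza slice $2.63: prepared food → 9% + 1.5% transit = 10.5% → $0.28
Tablet $375.52: consumer electronics → 9.75% + 2% transit = 11.75% → $44.12
Sleeping bag $40.52: athletic equipment → 9.75% + 0% transit = 9.75% → $3.95
Ski goggles $130.86: athletic equipment → 9.75% + 0% transit = 9.75% → $12.76
Yo-yo $4.16: toys and games → 9.5% + 3% transit = 12.5% → $0.52
Vitamin D (90 ct) $9.65: over-the-counter medication → 0% + 0.5% transit = 0.5% → $0.05
Ibuprofen (100 ct) $13.38: over-the-counter medication → 0% + 0.5% transit = 0.5% → $0.07
Total tax = $0.73 + $18.18 + $17.24 + $25.14 + $0.28 + $44.12 + $3.95 + $12.76 + $0.52 + $0.05 + $0.07 = $123.04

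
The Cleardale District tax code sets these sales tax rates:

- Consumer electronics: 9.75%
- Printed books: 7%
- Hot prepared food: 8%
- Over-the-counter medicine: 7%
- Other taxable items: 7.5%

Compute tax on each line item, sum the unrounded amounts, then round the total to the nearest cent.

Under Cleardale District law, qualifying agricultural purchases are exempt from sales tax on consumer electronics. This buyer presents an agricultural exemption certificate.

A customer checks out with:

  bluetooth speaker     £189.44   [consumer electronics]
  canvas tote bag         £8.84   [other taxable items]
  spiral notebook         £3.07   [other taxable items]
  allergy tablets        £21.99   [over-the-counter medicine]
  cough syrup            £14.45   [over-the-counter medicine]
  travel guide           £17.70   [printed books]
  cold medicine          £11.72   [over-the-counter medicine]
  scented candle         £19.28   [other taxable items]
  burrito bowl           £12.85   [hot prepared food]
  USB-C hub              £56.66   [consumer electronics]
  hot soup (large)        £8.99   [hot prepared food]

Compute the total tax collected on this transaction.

Bluetooth speaker £189.44: consumer electronics, buyer-exempt → 0% → £0.00
Canvas tote bag £8.84: other taxable items → 7.5% → £0.663
Spiral notebook £3.07: other taxable items → 7.5% → £0.23025
Allergy tablets £21.99: over-the-counter medicine → 7% → £1.5393
Cough syrup £14.45: over-the-counter medicine → 7% → £1.0115
Travel guide £17.70: printed books → 7% → £1.239
Cold medicine £11.72: over-the-counter medicine → 7% → £0.8204
Scented candle £19.28: other taxable items → 7.5% → £1.446
Burrito bowl £12.85: hot prepared food → 8% → £1.028
USB-C hub £56.66: consumer electronics, buyer-exempt → 0% → £0.00
Hot soup (large) £8.99: hot prepared food → 8% → £0.7192
Unrounded tax sum = £8.69665 → £8.70

£8.70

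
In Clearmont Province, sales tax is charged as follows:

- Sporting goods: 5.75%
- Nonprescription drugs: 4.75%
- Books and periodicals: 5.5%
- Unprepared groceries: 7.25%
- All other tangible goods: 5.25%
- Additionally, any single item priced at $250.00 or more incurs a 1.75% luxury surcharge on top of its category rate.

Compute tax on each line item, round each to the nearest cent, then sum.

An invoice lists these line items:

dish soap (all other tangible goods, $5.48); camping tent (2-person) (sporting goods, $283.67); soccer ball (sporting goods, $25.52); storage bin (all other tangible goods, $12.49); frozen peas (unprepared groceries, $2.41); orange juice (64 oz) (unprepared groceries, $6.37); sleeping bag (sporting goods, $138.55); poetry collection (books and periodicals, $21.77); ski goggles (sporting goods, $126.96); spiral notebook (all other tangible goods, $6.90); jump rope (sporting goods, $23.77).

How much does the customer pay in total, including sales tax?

$696.42

Dish soap $5.48: all other tangible goods → 5.25% → $0.29
Camping tent (2-person) $283.67: sporting goods → 5.75% + 1.75% surcharge = 7.5% → $21.28
Soccer ball $25.52: sporting goods → 5.75% → $1.47
Storage bin $12.49: all other tangible goods → 5.25% → $0.66
Frozen peas $2.41: unprepared groceries → 7.25% → $0.17
Orange juice (64 oz) $6.37: unprepared groceries → 7.25% → $0.46
Sleeping bag $138.55: sporting goods → 5.75% → $7.97
Poetry collection $21.77: books and periodicals → 5.5% → $1.20
Ski goggles $126.96: sporting goods → 5.75% → $7.30
Spiral notebook $6.90: all other tangible goods → 5.25% → $0.36
Jump rope $23.77: sporting goods → 5.75% → $1.37
Subtotal = $653.89; tax = $42.53; total due = $696.42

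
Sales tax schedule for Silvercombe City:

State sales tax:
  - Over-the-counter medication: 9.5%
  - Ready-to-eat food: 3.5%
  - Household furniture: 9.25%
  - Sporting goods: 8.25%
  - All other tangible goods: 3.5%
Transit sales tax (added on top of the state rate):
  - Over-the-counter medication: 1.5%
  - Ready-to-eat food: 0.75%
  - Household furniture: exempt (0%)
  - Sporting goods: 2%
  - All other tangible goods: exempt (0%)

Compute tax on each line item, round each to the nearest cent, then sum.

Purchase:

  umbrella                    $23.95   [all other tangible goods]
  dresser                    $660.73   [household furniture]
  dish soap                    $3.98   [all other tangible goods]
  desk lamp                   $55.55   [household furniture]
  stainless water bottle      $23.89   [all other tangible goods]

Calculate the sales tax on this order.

$68.08

Umbrella $23.95: all other tangible goods → 3.5% + 0% transit = 3.5% → $0.84
Dresser $660.73: household furniture → 9.25% + 0% transit = 9.25% → $61.12
Dish soap $3.98: all other tangible goods → 3.5% + 0% transit = 3.5% → $0.14
Desk lamp $55.55: household furniture → 9.25% + 0% transit = 9.25% → $5.14
Stainless water bottle $23.89: all other tangible goods → 3.5% + 0% transit = 3.5% → $0.84
Total tax = $0.84 + $61.12 + $0.14 + $5.14 + $0.84 = $68.08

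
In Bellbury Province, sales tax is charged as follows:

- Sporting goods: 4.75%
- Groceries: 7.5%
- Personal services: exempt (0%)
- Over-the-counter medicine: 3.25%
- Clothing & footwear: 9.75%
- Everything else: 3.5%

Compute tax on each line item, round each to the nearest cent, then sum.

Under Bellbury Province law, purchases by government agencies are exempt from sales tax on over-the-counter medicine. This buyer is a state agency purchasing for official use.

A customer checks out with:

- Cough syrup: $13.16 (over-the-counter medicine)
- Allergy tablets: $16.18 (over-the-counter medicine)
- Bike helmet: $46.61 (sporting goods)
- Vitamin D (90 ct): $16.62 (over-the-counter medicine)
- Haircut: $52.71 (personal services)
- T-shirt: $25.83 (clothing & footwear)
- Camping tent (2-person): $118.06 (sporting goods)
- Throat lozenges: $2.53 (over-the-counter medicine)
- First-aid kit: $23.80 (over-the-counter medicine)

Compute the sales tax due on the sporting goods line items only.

Bike helmet $46.61: sporting goods → 4.75% → $2.21
Camping tent (2-person) $118.06: sporting goods → 4.75% → $5.61
Tax on sporting goods = $2.21 + $5.61 = $7.82

$7.82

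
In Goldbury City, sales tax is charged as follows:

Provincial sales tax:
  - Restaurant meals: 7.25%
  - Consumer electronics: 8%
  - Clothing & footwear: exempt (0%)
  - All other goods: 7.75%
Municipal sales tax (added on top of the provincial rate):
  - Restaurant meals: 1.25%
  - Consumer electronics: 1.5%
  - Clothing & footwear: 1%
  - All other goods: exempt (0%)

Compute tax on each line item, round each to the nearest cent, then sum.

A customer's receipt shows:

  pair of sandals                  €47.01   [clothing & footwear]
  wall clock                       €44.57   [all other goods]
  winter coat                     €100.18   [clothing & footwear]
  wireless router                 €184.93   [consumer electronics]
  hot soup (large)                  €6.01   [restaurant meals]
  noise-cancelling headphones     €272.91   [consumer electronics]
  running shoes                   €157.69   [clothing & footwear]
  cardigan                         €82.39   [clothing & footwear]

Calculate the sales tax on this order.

€51.33

Pair of sandals €47.01: clothing & footwear → 0% + 1% municipal = 1% → €0.47
Wall clock €44.57: all other goods → 7.75% + 0% municipal = 7.75% → €3.45
Winter coat €100.18: clothing & footwear → 0% + 1% municipal = 1% → €1.00
Wireless router €184.93: consumer electronics → 8% + 1.5% municipal = 9.5% → €17.57
Hot soup (large) €6.01: restaurant meals → 7.25% + 1.25% municipal = 8.5% → €0.51
Noise-cancelling headphones €272.91: consumer electronics → 8% + 1.5% municipal = 9.5% → €25.93
Running shoes €157.69: clothing & footwear → 0% + 1% municipal = 1% → €1.58
Cardigan €82.39: clothing & footwear → 0% + 1% municipal = 1% → €0.82
Total tax = €0.47 + €3.45 + €1.00 + €17.57 + €0.51 + €25.93 + €1.58 + €0.82 = €51.33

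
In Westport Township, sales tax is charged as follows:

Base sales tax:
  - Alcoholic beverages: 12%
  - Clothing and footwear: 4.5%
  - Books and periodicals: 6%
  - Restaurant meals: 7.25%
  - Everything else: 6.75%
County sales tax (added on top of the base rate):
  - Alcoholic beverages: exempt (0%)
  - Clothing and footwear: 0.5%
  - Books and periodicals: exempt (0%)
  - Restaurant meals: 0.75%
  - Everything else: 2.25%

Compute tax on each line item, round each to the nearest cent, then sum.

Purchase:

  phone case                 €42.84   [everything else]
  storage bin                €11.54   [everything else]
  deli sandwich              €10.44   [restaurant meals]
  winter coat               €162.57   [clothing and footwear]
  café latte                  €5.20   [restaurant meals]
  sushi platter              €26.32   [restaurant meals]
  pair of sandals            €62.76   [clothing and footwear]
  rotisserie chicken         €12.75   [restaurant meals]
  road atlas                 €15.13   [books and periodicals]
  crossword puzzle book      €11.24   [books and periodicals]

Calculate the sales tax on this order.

€22.14

Phone case €42.84: everything else → 6.75% + 2.25% county = 9% → €3.86
Storage bin €11.54: everything else → 6.75% + 2.25% county = 9% → €1.04
Deli sandwich €10.44: restaurant meals → 7.25% + 0.75% county = 8% → €0.84
Winter coat €162.57: clothing and footwear → 4.5% + 0.5% county = 5% → €8.13
Café latte €5.20: restaurant meals → 7.25% + 0.75% county = 8% → €0.42
Sushi platter €26.32: restaurant meals → 7.25% + 0.75% county = 8% → €2.11
Pair of sandals €62.76: clothing and footwear → 4.5% + 0.5% county = 5% → €3.14
Rotisserie chicken €12.75: restaurant meals → 7.25% + 0.75% county = 8% → €1.02
Road atlas €15.13: books and periodicals → 6% + 0% county = 6% → €0.91
Crossword puzzle book €11.24: books and periodicals → 6% + 0% county = 6% → €0.67
Total tax = €3.86 + €1.04 + €0.84 + €8.13 + €0.42 + €2.11 + €3.14 + €1.02 + €0.91 + €0.67 = €22.14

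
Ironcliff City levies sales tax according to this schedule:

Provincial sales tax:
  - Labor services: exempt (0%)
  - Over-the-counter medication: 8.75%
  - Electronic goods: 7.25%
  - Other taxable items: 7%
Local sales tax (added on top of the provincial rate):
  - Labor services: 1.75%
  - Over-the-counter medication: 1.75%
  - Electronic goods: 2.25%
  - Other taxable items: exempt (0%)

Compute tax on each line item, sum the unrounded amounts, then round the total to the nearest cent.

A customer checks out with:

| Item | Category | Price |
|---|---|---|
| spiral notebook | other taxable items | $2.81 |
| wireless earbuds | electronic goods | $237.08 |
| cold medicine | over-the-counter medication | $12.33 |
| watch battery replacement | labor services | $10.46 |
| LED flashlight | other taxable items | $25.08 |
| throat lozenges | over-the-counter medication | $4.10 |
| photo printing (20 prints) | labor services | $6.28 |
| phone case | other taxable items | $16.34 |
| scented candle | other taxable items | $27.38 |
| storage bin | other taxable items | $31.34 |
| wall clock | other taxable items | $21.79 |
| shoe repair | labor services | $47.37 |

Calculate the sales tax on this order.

$34.10

Spiral notebook $2.81: other taxable items → 7% + 0% local = 7% → $0.1967
Wireless earbuds $237.08: electronic goods → 7.25% + 2.25% local = 9.5% → $22.5226
Cold medicine $12.33: over-the-counter medication → 8.75% + 1.75% local = 10.5% → $1.29465
Watch battery replacement $10.46: labor services → 0% + 1.75% local = 1.75% → $0.18305
LED flashlight $25.08: other taxable items → 7% + 0% local = 7% → $1.7556
Throat lozenges $4.10: over-the-counter medication → 8.75% + 1.75% local = 10.5% → $0.4305
Photo printing (20 prints) $6.28: labor services → 0% + 1.75% local = 1.75% → $0.1099
Phone case $16.34: other taxable items → 7% + 0% local = 7% → $1.1438
Scented candle $27.38: other taxable items → 7% + 0% local = 7% → $1.9166
Storage bin $31.34: other taxable items → 7% + 0% local = 7% → $2.1938
Wall clock $21.79: other taxable items → 7% + 0% local = 7% → $1.5253
Shoe repair $47.37: labor services → 0% + 1.75% local = 1.75% → $0.828975
Unrounded tax sum = $34.101475 → $34.10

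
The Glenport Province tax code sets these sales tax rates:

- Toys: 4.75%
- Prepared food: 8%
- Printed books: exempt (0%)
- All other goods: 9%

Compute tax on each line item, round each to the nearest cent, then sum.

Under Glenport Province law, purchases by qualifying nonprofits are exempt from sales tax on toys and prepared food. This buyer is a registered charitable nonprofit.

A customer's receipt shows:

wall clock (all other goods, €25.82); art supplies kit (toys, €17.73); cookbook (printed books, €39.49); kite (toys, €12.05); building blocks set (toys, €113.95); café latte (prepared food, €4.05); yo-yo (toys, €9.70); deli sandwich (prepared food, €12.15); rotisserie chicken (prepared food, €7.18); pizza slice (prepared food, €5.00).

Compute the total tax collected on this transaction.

€2.32

Wall clock €25.82: all other goods → 9% → €2.32
Art supplies kit €17.73: toys, buyer-exempt → 0% → €0.00
Cookbook €39.49: printed books → 0% → €0.00
Kite €12.05: toys, buyer-exempt → 0% → €0.00
Building blocks set €113.95: toys, buyer-exempt → 0% → €0.00
Café latte €4.05: prepared food, buyer-exempt → 0% → €0.00
Yo-yo €9.70: toys, buyer-exempt → 0% → €0.00
Deli sandwich €12.15: prepared food, buyer-exempt → 0% → €0.00
Rotisserie chicken €7.18: prepared food, buyer-exempt → 0% → €0.00
Pizza slice €5.00: prepared food, buyer-exempt → 0% → €0.00
Total tax = €2.32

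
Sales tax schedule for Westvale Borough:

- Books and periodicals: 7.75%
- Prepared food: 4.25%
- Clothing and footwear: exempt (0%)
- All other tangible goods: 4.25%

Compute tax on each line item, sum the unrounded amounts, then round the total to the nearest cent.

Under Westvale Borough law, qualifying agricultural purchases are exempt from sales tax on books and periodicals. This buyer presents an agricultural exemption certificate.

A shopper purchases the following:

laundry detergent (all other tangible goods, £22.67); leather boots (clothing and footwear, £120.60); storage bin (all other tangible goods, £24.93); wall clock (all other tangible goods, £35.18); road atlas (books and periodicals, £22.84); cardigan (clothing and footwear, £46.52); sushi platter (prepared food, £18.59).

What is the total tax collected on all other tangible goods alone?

£3.52

Laundry detergent £22.67: all other tangible goods → 4.25% → £0.963475
Storage bin £24.93: all other tangible goods → 4.25% → £1.059525
Wall clock £35.18: all other tangible goods → 4.25% → £1.49515
Tax on all other tangible goods: unrounded sum = £3.51815 → £3.52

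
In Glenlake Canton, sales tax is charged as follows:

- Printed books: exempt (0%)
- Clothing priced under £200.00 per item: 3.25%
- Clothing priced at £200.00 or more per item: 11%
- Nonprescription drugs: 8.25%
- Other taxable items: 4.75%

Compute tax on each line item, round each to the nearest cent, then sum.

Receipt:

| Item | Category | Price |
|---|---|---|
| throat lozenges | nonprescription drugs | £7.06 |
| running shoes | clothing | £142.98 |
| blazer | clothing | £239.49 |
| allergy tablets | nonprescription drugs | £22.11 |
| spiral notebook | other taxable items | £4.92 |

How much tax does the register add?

Throat lozenges £7.06: nonprescription drugs → 8.25% → £0.58
Running shoes £142.98: clothing, under £200.00 → 3.25% → £4.65
Blazer £239.49: clothing, £200.00 or more → 11% → £26.34
Allergy tablets £22.11: nonprescription drugs → 8.25% → £1.82
Spiral notebook £4.92: other taxable items → 4.75% → £0.23
Total tax = £0.58 + £4.65 + £26.34 + £1.82 + £0.23 = £33.62

£33.62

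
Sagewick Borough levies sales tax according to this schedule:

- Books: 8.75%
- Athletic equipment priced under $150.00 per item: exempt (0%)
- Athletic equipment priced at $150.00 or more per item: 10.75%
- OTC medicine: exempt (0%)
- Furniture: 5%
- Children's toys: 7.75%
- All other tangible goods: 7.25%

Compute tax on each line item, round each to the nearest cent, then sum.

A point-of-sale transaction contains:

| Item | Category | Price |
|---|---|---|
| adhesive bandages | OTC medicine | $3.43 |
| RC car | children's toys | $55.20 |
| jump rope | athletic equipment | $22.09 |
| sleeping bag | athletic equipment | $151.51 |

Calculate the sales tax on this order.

$20.57

Adhesive bandages $3.43: OTC medicine → 0% → $0.00
RC car $55.20: children's toys → 7.75% → $4.28
Jump rope $22.09: athletic equipment, under $150.00 → 0% → $0.00
Sleeping bag $151.51: athletic equipment, $150.00 or more → 10.75% → $16.29
Total tax = $4.28 + $16.29 = $20.57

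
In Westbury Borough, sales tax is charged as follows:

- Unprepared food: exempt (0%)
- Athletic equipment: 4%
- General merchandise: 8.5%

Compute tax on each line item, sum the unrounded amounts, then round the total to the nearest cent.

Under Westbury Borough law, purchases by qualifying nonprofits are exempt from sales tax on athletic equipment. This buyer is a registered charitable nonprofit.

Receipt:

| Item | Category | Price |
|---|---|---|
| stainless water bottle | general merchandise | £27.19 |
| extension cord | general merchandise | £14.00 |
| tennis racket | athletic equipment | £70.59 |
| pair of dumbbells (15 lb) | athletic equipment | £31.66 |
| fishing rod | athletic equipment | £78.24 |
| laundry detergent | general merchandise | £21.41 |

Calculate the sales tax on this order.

Stainless water bottle £27.19: general merchandise → 8.5% → £2.31115
Extension cord £14.00: general merchandise → 8.5% → £1.19
Tennis racket £70.59: athletic equipment, buyer-exempt → 0% → £0.00
Pair of dumbbells (15 lb) £31.66: athletic equipment, buyer-exempt → 0% → £0.00
Fishing rod £78.24: athletic equipment, buyer-exempt → 0% → £0.00
Laundry detergent £21.41: general merchandise → 8.5% → £1.81985
Unrounded tax sum = £5.321 → £5.32

£5.32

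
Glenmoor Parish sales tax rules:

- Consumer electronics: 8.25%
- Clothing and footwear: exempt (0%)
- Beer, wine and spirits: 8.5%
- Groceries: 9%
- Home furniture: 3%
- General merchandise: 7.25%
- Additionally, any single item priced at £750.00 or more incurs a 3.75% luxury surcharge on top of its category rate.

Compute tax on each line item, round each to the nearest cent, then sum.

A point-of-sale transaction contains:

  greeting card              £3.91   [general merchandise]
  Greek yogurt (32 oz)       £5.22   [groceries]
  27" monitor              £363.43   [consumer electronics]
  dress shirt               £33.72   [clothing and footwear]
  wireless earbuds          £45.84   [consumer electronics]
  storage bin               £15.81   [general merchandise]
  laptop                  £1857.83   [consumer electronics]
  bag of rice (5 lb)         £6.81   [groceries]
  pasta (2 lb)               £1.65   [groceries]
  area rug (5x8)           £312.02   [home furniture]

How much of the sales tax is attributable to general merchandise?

£1.43

Greeting card £3.91: general merchandise → 7.25% → £0.28
Storage bin £15.81: general merchandise → 7.25% → £1.15
Tax on general merchandise = £0.28 + £1.15 = £1.43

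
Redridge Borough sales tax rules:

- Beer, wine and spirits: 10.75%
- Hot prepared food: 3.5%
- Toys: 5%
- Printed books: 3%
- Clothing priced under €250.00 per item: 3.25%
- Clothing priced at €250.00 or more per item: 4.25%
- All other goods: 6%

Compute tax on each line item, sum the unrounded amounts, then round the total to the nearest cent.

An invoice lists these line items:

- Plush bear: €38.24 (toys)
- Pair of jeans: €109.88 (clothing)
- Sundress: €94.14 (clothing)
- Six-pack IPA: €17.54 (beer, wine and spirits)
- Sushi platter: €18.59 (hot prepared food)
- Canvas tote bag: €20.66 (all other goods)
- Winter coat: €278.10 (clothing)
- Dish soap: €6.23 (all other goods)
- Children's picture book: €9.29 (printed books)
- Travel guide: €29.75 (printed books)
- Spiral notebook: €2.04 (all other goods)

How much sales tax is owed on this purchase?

Plush bear €38.24: toys → 5% → €1.912
Pair of jeans €109.88: clothing, under €250.00 → 3.25% → €3.5711
Sundress €94.14: clothing, under €250.00 → 3.25% → €3.05955
Six-pack IPA €17.54: beer, wine and spirits → 10.75% → €1.88555
Sushi platter €18.59: hot prepared food → 3.5% → €0.65065
Canvas tote bag €20.66: all other goods → 6% → €1.2396
Winter coat €278.10: clothing, €250.00 or more → 4.25% → €11.81925
Dish soap €6.23: all other goods → 6% → €0.3738
Children's picture book €9.29: printed books → 3% → €0.2787
Travel guide €29.75: printed books → 3% → €0.8925
Spiral notebook €2.04: all other goods → 6% → €0.1224
Unrounded tax sum = €25.8051 → €25.81

€25.81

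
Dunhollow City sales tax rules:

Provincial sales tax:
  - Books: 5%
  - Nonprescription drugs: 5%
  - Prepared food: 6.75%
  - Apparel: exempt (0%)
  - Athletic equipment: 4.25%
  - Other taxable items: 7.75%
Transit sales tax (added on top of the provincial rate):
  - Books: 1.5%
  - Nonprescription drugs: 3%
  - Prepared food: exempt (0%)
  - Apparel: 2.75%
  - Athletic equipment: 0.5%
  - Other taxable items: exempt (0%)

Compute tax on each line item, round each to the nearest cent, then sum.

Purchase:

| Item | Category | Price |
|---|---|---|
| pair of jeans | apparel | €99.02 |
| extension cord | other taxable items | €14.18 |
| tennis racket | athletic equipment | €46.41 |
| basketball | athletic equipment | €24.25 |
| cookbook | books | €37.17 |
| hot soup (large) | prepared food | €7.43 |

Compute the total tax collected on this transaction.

Pair of jeans €99.02: apparel → 0% + 2.75% transit = 2.75% → €2.72
Extension cord €14.18: other taxable items → 7.75% + 0% transit = 7.75% → €1.10
Tennis racket €46.41: athletic equipment → 4.25% + 0.5% transit = 4.75% → €2.20
Basketball €24.25: athletic equipment → 4.25% + 0.5% transit = 4.75% → €1.15
Cookbook €37.17: books → 5% + 1.5% transit = 6.5% → €2.42
Hot soup (large) €7.43: prepared food → 6.75% + 0% transit = 6.75% → €0.50
Total tax = €2.72 + €1.10 + €2.20 + €1.15 + €2.42 + €0.50 = €10.09

€10.09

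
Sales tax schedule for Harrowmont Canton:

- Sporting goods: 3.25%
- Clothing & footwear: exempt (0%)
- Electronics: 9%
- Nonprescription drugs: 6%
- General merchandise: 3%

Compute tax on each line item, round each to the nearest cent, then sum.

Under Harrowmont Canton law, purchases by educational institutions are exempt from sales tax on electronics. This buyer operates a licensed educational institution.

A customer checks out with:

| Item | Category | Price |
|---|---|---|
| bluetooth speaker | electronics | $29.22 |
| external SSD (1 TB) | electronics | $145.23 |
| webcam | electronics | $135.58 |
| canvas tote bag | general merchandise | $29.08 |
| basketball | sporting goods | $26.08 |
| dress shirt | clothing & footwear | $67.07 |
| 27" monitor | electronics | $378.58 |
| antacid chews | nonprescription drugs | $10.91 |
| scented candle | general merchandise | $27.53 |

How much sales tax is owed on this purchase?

Bluetooth speaker $29.22: electronics, buyer-exempt → 0% → $0.00
External SSD (1 TB) $145.23: electronics, buyer-exempt → 0% → $0.00
Webcam $135.58: electronics, buyer-exempt → 0% → $0.00
Canvas tote bag $29.08: general merchandise → 3% → $0.87
Basketball $26.08: sporting goods → 3.25% → $0.85
Dress shirt $67.07: clothing & footwear → 0% → $0.00
27" monitor $378.58: electronics, buyer-exempt → 0% → $0.00
Antacid chews $10.91: nonprescription drugs → 6% → $0.65
Scented candle $27.53: general merchandise → 3% → $0.83
Total tax = $0.87 + $0.85 + $0.65 + $0.83 = $3.20

$3.20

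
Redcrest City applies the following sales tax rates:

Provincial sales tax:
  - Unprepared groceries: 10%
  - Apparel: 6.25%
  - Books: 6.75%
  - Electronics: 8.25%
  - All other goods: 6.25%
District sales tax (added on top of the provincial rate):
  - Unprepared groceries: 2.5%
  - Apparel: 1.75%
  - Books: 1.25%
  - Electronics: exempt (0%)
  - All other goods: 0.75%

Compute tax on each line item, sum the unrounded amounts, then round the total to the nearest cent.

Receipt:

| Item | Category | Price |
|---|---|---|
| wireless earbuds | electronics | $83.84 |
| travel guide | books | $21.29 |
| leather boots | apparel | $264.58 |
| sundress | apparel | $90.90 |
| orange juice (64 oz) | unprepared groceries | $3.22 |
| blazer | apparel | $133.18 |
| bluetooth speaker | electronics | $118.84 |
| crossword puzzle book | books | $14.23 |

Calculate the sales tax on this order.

Wireless earbuds $83.84: electronics → 8.25% + 0% district = 8.25% → $6.9168
Travel guide $21.29: books → 6.75% + 1.25% district = 8% → $1.7032
Leather boots $264.58: apparel → 6.25% + 1.75% district = 8% → $21.1664
Sundress $90.90: apparel → 6.25% + 1.75% district = 8% → $7.272
Orange juice (64 oz) $3.22: unprepared groceries → 10% + 2.5% district = 12.5% → $0.4025
Blazer $133.18: apparel → 6.25% + 1.75% district = 8% → $10.6544
Bluetooth speaker $118.84: electronics → 8.25% + 0% district = 8.25% → $9.8043
Crossword puzzle book $14.23: books → 6.75% + 1.25% district = 8% → $1.1384
Unrounded tax sum = $59.058 → $59.06

$59.06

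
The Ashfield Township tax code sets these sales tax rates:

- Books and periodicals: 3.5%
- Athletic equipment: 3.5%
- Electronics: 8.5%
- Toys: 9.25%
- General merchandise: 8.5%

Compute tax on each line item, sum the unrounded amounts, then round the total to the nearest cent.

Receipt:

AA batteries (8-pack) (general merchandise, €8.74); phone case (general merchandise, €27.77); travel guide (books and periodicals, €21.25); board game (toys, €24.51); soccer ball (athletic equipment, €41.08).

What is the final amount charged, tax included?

€130.90

AA batteries (8-pack) €8.74: general merchandise → 8.5% → €0.7429
Phone case €27.77: general merchandise → 8.5% → €2.36045
Travel guide €21.25: books and periodicals → 3.5% → €0.74375
Board game €24.51: toys → 9.25% → €2.267175
Soccer ball €41.08: athletic equipment → 3.5% → €1.4378
Subtotal = €123.35; unrounded tax = €7.552075 → €7.55; total due = €130.90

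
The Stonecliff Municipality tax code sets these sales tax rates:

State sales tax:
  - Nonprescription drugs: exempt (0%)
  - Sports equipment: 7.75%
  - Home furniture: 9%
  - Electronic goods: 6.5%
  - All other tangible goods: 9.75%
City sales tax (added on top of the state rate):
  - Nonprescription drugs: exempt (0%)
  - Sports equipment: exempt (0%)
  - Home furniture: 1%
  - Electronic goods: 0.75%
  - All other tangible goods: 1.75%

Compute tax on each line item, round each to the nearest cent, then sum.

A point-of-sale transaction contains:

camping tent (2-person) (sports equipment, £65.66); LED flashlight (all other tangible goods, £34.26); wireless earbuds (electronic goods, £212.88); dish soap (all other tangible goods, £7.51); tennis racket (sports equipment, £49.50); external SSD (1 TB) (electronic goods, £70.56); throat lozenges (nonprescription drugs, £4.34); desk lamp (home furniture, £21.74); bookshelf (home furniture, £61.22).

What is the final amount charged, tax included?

Camping tent (2-person) £65.66: sports equipment → 7.75% + 0% city = 7.75% → £5.09
LED flashlight £34.26: all other tangible goods → 9.75% + 1.75% city = 11.5% → £3.94
Wireless earbuds £212.88: electronic goods → 6.5% + 0.75% city = 7.25% → £15.43
Dish soap £7.51: all other tangible goods → 9.75% + 1.75% city = 11.5% → £0.86
Tennis racket £49.50: sports equipment → 7.75% + 0% city = 7.75% → £3.84
External SSD (1 TB) £70.56: electronic goods → 6.5% + 0.75% city = 7.25% → £5.12
Throat lozenges £4.34: nonprescription drugs → 0% + 0% city = 0% → £0.00
Desk lamp £21.74: home furniture → 9% + 1% city = 10% → £2.17
Bookshelf £61.22: home furniture → 9% + 1% city = 10% → £6.12
Subtotal = £527.67; tax = £42.57; total due = £570.24

£570.24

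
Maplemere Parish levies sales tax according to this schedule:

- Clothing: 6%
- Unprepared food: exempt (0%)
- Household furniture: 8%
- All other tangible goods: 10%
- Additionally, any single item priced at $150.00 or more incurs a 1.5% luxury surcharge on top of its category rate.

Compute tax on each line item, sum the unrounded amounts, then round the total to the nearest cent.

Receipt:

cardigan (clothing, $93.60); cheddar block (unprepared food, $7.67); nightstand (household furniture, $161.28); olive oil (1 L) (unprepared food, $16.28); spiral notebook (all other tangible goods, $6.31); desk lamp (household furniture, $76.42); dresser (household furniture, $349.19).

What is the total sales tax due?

$60.86

Cardigan $93.60: clothing → 6% → $5.616
Cheddar block $7.67: unprepared food → 0% → $0.00
Nightstand $161.28: household furniture → 8% + 1.5% surcharge = 9.5% → $15.3216
Olive oil (1 L) $16.28: unprepared food → 0% → $0.00
Spiral notebook $6.31: all other tangible goods → 10% → $0.631
Desk lamp $76.42: household furniture → 8% → $6.1136
Dresser $349.19: household furniture → 8% + 1.5% surcharge = 9.5% → $33.17305
Unrounded tax sum = $60.85525 → $60.86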